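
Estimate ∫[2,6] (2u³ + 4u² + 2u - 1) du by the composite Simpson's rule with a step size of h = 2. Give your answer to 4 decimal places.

945.3333

h = (6 − 2)/2 = 2.
Nodes u₀,…,u₂ = 2, 4, 6.
f(u) = 2u³ + 4u² + 2u - 1: f₀=35, f₁=199, f₂=587.
(h/3)·[f₀ + 4f₁ + f₂] = 0.666667·(1418) = 945.3333.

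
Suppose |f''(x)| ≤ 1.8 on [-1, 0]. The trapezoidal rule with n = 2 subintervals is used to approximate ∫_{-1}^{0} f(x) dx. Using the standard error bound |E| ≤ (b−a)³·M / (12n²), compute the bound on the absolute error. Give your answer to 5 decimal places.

|E| ≤ (1)³·1.8 / (12·2²) = 1.8/48 = 0.03750.

0.03750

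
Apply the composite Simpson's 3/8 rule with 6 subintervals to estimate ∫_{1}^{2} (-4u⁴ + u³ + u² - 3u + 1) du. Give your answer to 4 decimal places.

-22.2176

h = (2 − 1)/6 = 0.166667.
Nodes u₀,…,u₆ = 1, 1.166667, 1.333333, 1.5, 1.666667, 1.833333, 2.
f(u) = -4u⁴ + u³ + u² - 3u + 1: f₀=-4, f₁=-6.961420, f₂=-11.493827, f₃=-18.125, f₄=-27.456790, f₅=-40.165123, f₆=-57.
(3h/8)·[f₀ + 3f₁ + 3f₂ + 2f₃ + 3f₄ + 3f₅ + f₆] = 0.0625·(-355.481481) = -22.2176.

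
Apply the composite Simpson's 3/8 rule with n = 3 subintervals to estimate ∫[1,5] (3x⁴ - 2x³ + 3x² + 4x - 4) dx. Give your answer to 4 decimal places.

h = (5 − 1)/3 = 1.333333.
Nodes x₀,…,x₃ = 1, 2.333333, 3.666667, 5.
f(x) = 3x⁴ - 2x³ + 3x² + 4x - 4: f₀=4, f₁=85.185185, f₂=494.666667, f₃=1716.
(3h/8)·[f₀ + 3f₁ + 3f₂ + f₃] = 0.5·(3459.555556) = 1729.7778.

1729.7778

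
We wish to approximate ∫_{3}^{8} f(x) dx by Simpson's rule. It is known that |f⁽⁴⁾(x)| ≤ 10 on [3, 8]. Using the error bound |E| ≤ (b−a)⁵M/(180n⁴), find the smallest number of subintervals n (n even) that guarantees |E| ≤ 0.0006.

Need 31250/(180n⁴) ≤ 0.0006.
n⁴ ≥ 31250/(180·0.0006) = 289352 ⇒ n ≥ 23.1930, so the smallest even n is 24. (n must be even for Simpson's rule.)

24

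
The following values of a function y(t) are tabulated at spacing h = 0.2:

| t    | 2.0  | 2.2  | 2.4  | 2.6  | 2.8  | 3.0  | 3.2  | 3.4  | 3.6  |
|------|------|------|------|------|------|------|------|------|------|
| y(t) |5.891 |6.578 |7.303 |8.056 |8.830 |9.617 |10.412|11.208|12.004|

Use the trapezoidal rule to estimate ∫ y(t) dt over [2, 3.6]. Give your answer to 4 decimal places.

14.1903

h = 0.2, n = 8.
(h/2)·[y₀ + 2y₁ + 2y₂ + 2y₃ + 2y₄ + 2y₅ + 2y₆ + 2y₇ + y₈] = 0.1·(141.903) = 14.1903.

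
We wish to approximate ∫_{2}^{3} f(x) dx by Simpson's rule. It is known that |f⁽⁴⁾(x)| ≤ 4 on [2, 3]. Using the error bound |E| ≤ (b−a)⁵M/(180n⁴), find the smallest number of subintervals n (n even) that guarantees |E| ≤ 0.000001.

14

Need 4/(180n⁴) ≤ 0.000001.
n⁴ ≥ 4/(180·0.000001) = 22222.2 ⇒ n ≥ 12.2095, so the smallest even n is 14. (n must be even for Simpson's rule.)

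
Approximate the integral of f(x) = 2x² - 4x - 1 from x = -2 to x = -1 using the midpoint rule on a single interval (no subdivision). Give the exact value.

9.5

M = (b−a)·f(-1.5) = 1·(9.5) = 9.5.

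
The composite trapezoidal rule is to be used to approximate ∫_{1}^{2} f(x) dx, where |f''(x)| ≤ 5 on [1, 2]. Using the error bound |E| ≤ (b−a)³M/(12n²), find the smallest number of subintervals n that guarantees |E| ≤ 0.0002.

Need 5/(12n²) ≤ 0.0002.
n² ≥ 5/(12·0.0002) = 2083.33 ⇒ n ≥ 45.6435, so the smallest n is 46.

46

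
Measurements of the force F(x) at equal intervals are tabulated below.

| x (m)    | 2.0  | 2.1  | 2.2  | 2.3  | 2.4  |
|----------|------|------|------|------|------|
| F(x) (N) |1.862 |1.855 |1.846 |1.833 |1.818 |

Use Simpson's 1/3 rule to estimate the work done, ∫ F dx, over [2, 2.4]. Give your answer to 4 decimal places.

0.7375

h = 0.1, n = 4.
(h/3)·[y₀ + 4y₁ + 2y₂ + 4y₃ + y₄] = 0.033333·(22.124) = 0.7375.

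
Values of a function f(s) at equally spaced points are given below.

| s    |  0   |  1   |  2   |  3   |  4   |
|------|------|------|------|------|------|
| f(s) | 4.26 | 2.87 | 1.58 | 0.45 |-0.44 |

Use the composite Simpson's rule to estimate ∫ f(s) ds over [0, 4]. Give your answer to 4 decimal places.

6.7533

h = 1, n = 4.
(h/3)·[y₀ + 4y₁ + 2y₂ + 4y₃ + y₄] = 0.333333·(20.26) = 6.7533.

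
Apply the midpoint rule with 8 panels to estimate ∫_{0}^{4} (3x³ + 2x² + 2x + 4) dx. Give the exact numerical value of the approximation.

h = (4 − 0)/8 = 0.5.
Midpoints m₁,…,m₈ = 0.25, 0.75, 1.25, 1.75, 2.25, 2.75, 3.25, 3.75.
f(m₁)=4.671875, f(m₂)=7.890625, f(m₃)=15.484375, f(m₄)=29.703125, f(m₅)=52.796875, f(m₆)=87.015625, f(m₇)=134.609375, f(m₈)=197.828125.
h·[f(m₁) + f(m₂) + f(m₃) + f(m₄) + f(m₅) + f(m₆) + f(m₇) + f(m₈)] = 0.5·(530) = 265.

265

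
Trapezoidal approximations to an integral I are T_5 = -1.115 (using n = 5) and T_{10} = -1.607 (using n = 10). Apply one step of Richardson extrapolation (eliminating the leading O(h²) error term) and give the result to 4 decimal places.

-1.7710

R = (4·T_{10} − T_5) / 3 = (4·(-1.607) − (-1.115))/3 = (-5.313)/3 = -1.7710.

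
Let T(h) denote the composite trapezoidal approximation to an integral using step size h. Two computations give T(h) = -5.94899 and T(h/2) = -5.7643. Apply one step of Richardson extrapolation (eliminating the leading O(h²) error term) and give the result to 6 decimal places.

R = (4·T(h/2) − T(h)) / 3 = (4·(-5.7643) − (-5.94899))/3 = (-17.10821)/3 = -5.702737.

-5.702737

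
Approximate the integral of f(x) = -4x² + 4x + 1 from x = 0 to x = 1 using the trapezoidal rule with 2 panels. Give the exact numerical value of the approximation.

1.5

h = (1 − 0)/2 = 0.5.
Nodes x₀,…,x₂ = 0, 0.5, 1.
f(x) = -4x² + 4x + 1: f₀=1, f₁=2, f₂=1.
(h/2)·[f₀ + 2f₁ + f₂] = 0.25·(6) = 1.5.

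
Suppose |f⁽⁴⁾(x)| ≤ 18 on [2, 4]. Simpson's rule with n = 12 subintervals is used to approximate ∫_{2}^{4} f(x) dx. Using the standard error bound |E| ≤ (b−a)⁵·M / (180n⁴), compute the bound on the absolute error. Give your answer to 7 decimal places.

|E| ≤ (2)⁵·18 / (180·12⁴) = 576/3732480 = 0.0001543.

0.0001543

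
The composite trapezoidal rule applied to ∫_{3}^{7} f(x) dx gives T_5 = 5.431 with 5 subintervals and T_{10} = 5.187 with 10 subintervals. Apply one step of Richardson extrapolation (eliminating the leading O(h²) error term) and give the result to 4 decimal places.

R = (4·T_{10} − T_5) / 3 = (4·5.187 − 5.431)/3 = (15.317)/3 = 5.1057.

5.1057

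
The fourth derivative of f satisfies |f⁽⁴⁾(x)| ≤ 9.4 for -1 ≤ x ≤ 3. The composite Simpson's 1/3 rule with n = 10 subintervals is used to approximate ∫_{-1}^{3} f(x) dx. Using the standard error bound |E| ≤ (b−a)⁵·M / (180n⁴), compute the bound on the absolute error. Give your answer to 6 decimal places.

0.005348

|E| ≤ (4)⁵·9.4 / (180·10⁴) = 9625.6/1800000 = 0.005348.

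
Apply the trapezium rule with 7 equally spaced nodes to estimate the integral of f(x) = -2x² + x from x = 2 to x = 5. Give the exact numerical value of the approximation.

h = (5 − 2)/6 = 0.5.
Nodes x₀,…,x₆ = 2, 2.5, 3, 3.5, 4, 4.5, 5.
f(x) = -2x² + x: f₀=-6, f₁=-10, f₂=-15, f₃=-21, f₄=-28, f₅=-36, f₆=-45.
(h/2)·[f₀ + 2f₁ + 2f₂ + 2f₃ + 2f₄ + 2f₅ + f₆] = 0.25·(-271) = -67.75.

-67.75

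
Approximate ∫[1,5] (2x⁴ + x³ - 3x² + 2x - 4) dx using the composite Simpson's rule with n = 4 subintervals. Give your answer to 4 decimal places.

1290.6667

h = (5 − 1)/4 = 1.
Nodes x₀,…,x₄ = 1, 2, 3, 4, 5.
f(x) = 2x⁴ + x³ - 3x² + 2x - 4: f₀=-2, f₁=28, f₂=164, f₃=532, f₄=1306.
(h/3)·[f₀ + 4f₁ + 2f₂ + 4f₃ + f₄] = 0.333333·(3872) = 1290.6667.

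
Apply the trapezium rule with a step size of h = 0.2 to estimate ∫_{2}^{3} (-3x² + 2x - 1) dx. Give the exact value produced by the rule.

h = (3 − 2)/5 = 0.2.
Nodes x₀,…,x₅ = 2, 2.2, 2.4, 2.6, 2.8, 3.
f(x) = -3x² + 2x - 1: f₀=-9, f₁=-11.12, f₂=-13.48, f₃=-16.08, f₄=-18.92, f₅=-22.
(h/2)·[f₀ + 2f₁ + 2f₂ + 2f₃ + 2f₄ + f₅] = 0.1·(-150.2) = -15.02.

-15.02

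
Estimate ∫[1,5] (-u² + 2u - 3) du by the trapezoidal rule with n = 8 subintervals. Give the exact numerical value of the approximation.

-29.5

h = (5 − 1)/8 = 0.5.
Nodes u₀,…,u₈ = 1, 1.5, 2, 2.5, 3, 3.5, 4, 4.5, 5.
f(u) = -u² + 2u - 3: f₀=-2, f₁=-2.25, f₂=-3, f₃=-4.25, f₄=-6, f₅=-8.25, f₆=-11, f₇=-14.25, f₈=-18.
(h/2)·[f₀ + 2f₁ + 2f₂ + 2f₃ + 2f₄ + 2f₅ + 2f₆ + 2f₇ + f₈] = 0.25·(-118) = -29.5.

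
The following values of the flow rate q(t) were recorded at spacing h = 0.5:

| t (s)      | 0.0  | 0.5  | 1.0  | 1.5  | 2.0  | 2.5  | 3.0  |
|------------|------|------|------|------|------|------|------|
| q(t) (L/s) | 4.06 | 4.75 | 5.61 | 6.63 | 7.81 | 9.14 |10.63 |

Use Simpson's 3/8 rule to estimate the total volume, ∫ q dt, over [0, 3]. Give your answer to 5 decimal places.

h = 0.5, n = 6.
(3h/8)·[y₀ + 3y₁ + 3y₂ + 2y₃ + 3y₄ + 3y₅ + y₆] = 0.1875·(109.88) = 20.60250.

20.60250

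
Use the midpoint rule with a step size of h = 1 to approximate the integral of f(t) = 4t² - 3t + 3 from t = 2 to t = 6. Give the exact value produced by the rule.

h = (6 − 2)/4 = 1.
Midpoints m₁,…,m₄ = 2.5, 3.5, 4.5, 5.5.
f(m₁)=20.5, f(m₂)=41.5, f(m₃)=70.5, f(m₄)=107.5.
h·[f(m₁) + f(m₂) + f(m₃) + f(m₄)] = 1·(240) = 240.

240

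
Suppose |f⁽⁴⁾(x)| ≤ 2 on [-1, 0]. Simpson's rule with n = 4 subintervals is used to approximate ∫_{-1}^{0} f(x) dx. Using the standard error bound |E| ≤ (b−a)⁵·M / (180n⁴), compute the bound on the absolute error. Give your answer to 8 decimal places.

|E| ≤ (1)⁵·2 / (180·4⁴) = 2/46080 = 0.00004340.

0.00004340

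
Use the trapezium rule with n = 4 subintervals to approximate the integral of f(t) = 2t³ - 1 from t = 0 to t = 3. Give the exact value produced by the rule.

40.03125

h = (3 − 0)/4 = 0.75.
Nodes t₀,…,t₄ = 0, 0.75, 1.5, 2.25, 3.
f(t) = 2t³ - 1: f₀=-1, f₁=-0.15625, f₂=5.75, f₃=21.78125, f₄=53.
(h/2)·[f₀ + 2f₁ + 2f₂ + 2f₃ + f₄] = 0.375·(106.75) = 40.03125.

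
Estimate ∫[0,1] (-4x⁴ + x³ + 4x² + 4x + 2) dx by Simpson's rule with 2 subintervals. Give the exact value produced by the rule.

4.75

h = (1 − 0)/2 = 0.5.
Nodes x₀,…,x₂ = 0, 0.5, 1.
f(x) = -4x⁴ + x³ + 4x² + 4x + 2: f₀=2, f₁=4.875, f₂=7.
(h/3)·[f₀ + 4f₁ + f₂] = 0.166667·(28.5) = 4.75.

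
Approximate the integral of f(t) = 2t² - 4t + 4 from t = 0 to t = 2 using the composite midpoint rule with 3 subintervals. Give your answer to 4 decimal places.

h = (2 − 0)/3 = 0.666667.
Midpoints m₁,…,m₃ = 0.333333, 1, 1.666667.
f(m₁)=2.888889, f(m₂)=2, f(m₃)=2.888889.
h·[f(m₁) + f(m₂) + f(m₃)] = 0.666667·(7.777778) = 5.1852.

5.1852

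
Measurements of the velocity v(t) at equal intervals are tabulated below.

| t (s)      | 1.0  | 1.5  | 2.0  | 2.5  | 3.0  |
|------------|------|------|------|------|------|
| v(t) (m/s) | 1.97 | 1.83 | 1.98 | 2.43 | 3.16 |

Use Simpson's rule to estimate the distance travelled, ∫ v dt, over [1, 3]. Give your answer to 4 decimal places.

h = 0.5, n = 4.
(h/3)·[y₀ + 4y₁ + 2y₂ + 4y₃ + y₄] = 0.166667·(26.13) = 4.3550.

4.3550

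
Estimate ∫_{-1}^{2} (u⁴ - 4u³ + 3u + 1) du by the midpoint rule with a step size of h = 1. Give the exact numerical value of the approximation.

h = (2 − (-1))/3 = 1.
Midpoints m₁,…,m₃ = -0.5, 0.5, 1.5.
f(m₁)=0.0625, f(m₂)=2.0625, f(m₃)=-2.9375.
h·[f(m₁) + f(m₂) + f(m₃)] = 1·(-0.8125) = -0.8125.

-0.8125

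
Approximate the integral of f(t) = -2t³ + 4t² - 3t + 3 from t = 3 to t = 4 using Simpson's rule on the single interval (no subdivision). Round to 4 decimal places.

-45.6667

S = (b−a)/6 · [f(3) + 4f(3.5) + f(4)] = 0.166667·[(-24) + 4·(-44.25) + (-73)] = -45.6667.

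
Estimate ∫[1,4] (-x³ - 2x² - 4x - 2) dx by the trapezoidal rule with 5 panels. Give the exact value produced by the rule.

h = (4 − 1)/5 = 0.6.
Nodes x₀,…,x₅ = 1, 1.6, 2.2, 2.8, 3.4, 4.
f(x) = -x³ - 2x² - 4x - 2: f₀=-9, f₁=-17.616, f₂=-31.128, f₃=-50.832, f₄=-78.024, f₅=-114.
(h/2)·[f₀ + 2f₁ + 2f₂ + 2f₃ + 2f₄ + f₅] = 0.3·(-478.2) = -143.46.

-143.46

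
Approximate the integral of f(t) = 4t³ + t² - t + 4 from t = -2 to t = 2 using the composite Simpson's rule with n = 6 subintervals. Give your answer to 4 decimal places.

h = (2 − (-2))/6 = 0.666667.
Nodes t₀,…,t₆ = -2, -1.333333, -0.666667, 0, 0.666667, 1.333333, 2.
f(t) = 4t³ + t² - t + 4: f₀=-22, f₁=-2.370370, f₂=3.925926, f₃=4, f₄=4.962963, f₅=13.925926, f₆=38.
(h/3)·[f₀ + 4f₁ + 2f₂ + 4f₃ + 2f₄ + 4f₅ + f₆] = 0.222222·(96) = 21.3333.

21.3333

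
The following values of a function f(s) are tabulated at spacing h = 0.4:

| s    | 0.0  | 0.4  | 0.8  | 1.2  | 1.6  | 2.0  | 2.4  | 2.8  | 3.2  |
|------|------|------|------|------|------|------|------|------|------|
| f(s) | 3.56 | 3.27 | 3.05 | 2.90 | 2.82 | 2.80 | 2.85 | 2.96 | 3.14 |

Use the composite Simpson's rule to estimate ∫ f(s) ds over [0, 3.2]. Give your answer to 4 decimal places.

h = 0.4, n = 8.
(h/3)·[y₀ + 4y₁ + 2y₂ + 4y₃ + 2y₄ + 4y₅ + 2y₆ + 4y₇ + y₈] = 0.133333·(71.86) = 9.5813.

9.5813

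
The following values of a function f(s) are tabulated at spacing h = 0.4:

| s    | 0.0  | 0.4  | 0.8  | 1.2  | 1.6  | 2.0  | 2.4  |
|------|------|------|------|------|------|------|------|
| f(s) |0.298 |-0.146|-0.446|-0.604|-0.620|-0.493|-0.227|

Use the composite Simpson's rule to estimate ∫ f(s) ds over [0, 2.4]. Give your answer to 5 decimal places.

h = 0.4, n = 6.
(h/3)·[y₀ + 4y₁ + 2y₂ + 4y₃ + 2y₄ + 4y₅ + y₆] = 0.133333·(-7.033) = -0.93773.

-0.93773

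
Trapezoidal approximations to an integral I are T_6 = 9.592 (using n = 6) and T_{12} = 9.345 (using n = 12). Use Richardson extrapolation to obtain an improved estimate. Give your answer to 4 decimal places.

R = (4·T_{12} − T_6) / 3 = (4·9.345 − 9.592)/3 = (27.788)/3 = 9.2627.

9.2627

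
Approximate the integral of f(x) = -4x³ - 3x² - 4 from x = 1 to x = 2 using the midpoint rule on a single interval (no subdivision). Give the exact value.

M = (b−a)·f(1.5) = 1·(-24.25) = -24.25.

-24.25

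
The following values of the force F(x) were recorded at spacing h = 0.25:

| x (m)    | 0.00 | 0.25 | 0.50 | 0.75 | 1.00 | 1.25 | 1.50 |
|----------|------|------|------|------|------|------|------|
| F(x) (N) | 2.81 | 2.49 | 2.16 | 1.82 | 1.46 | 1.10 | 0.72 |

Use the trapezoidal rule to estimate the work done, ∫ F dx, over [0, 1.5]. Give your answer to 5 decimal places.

h = 0.25, n = 6.
(h/2)·[y₀ + 2y₁ + 2y₂ + 2y₃ + 2y₄ + 2y₅ + y₆] = 0.125·(21.59) = 2.69875.

2.69875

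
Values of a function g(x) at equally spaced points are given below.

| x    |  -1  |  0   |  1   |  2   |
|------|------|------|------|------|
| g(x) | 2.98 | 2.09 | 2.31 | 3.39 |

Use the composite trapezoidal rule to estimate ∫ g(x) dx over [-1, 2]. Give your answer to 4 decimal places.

h = 1, n = 3.
(h/2)·[y₀ + 2y₁ + 2y₂ + y₃] = 0.5·(15.17) = 7.5850.

7.5850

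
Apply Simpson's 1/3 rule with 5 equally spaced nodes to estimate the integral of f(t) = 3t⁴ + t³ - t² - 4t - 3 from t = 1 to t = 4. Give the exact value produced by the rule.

h = (4 − 1)/4 = 0.75.
Nodes t₀,…,t₄ = 1, 1.75, 2.5, 3.25, 4.
f(t) = 3t⁴ + t³ - t² - 4t - 3: f₀=-4, f₁=20.43359375, f₂=113.5625, f₃=342.46484375, f₄=797.
(h/3)·[f₀ + 4f₁ + 2f₂ + 4f₃ + f₄] = 0.25·(2471.71875) = 617.9296875.

617.9296875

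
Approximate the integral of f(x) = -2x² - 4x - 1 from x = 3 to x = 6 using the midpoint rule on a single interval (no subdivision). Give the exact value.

M = (b−a)·f(4.5) = 3·(-59.5) = -178.5.

-178.5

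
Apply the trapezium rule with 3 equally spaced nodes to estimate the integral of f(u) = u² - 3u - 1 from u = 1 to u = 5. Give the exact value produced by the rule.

4

h = (5 − 1)/2 = 2.
Nodes u₀,…,u₂ = 1, 3, 5.
f(u) = u² - 3u - 1: f₀=-3, f₁=-1, f₂=9.
(h/2)·[f₀ + 2f₁ + f₂] = 1·(4) = 4.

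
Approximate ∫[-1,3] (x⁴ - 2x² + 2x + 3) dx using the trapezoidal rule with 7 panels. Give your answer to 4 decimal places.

h = (3 − (-1))/7 = 0.571429.
Nodes x₀,…,x₇ = -1, -0.428571, 0.142857, 0.714286, 1.285714, 1.857143, 2.428571, 3.
f(x) = x⁴ - 2x² + 2x + 3: f₀=0, f₁=1.809246, f₂=3.245314, f₃=3.668471, f₄=4.997918, f₅=11.711787, f₆=30.847147, f₇=72.
(h/2)·[f₀ + 2f₁ + 2f₂ + 2f₃ + 2f₄ + 2f₅ + 2f₆ + f₇] = 0.285714·(184.559767) = 52.7314.

52.7314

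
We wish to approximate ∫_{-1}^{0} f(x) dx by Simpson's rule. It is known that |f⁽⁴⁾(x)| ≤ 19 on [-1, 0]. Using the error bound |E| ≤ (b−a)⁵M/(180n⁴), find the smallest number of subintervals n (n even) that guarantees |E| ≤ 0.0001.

6

Need 19/(180n⁴) ≤ 0.0001.
n⁴ ≥ 19/(180·0.0001) = 1055.56 ⇒ n ≥ 5.6999, so the smallest even n is 6. (n must be even for Simpson's rule.)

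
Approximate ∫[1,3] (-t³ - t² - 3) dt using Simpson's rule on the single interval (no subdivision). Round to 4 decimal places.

-34.6667

S = (b−a)/6 · [f(1) + 4f(2) + f(3)] = 0.333333·[(-5) + 4·(-15) + (-39)] = -34.6667.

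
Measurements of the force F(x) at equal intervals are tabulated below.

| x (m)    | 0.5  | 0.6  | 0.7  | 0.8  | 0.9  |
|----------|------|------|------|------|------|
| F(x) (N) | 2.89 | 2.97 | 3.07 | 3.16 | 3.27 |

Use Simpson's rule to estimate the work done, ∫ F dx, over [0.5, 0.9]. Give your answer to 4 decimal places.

h = 0.1, n = 4.
(h/3)·[y₀ + 4y₁ + 2y₂ + 4y₃ + y₄] = 0.033333·(36.82) = 1.2273.

1.2273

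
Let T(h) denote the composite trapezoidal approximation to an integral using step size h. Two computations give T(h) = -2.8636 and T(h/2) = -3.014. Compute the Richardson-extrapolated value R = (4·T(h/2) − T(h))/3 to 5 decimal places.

-3.06413

R = (4·T(h/2) − T(h)) / 3 = (4·(-3.014) − (-2.8636))/3 = (-9.1924)/3 = -3.06413.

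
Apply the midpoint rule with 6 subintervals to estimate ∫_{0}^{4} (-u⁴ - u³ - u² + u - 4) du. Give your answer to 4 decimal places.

-292.3786

h = (4 − 0)/6 = 0.666667.
Midpoints m₁,…,m₆ = 0.333333, 1, 1.666667, 2.333333, 3, 3.666667.
f(m₁)=-3.827160, f(m₂)=-6, f(m₃)=-17.456790, f(m₄)=-49.456790, f(m₅)=-118, f(m₆)=-243.827160.
h·[f(m₁) + f(m₂) + f(m₃) + f(m₄) + f(m₅) + f(m₆)] = 0.666667·(-438.567901) = -292.3786.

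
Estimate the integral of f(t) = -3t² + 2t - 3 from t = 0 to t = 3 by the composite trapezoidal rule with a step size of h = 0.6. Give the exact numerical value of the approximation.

-27.54

h = (3 − 0)/5 = 0.6.
Nodes t₀,…,t₅ = 0, 0.6, 1.2, 1.8, 2.4, 3.
f(t) = -3t² + 2t - 3: f₀=-3, f₁=-2.88, f₂=-4.92, f₃=-9.12, f₄=-15.48, f₅=-24.
(h/2)·[f₀ + 2f₁ + 2f₂ + 2f₃ + 2f₄ + f₅] = 0.3·(-91.8) = -27.54.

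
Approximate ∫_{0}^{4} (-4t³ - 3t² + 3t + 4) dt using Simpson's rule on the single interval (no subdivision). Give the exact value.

S = (b−a)/6 · [f(0) + 4f(2) + f(4)] = 0.666667·[4 + 4·(-34) + (-288)] = -280.

-280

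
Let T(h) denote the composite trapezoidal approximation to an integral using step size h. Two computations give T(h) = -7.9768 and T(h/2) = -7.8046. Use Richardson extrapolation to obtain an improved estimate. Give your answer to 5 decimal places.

R = (4·T(h/2) − T(h)) / 3 = (4·(-7.8046) − (-7.9768))/3 = (-23.2416)/3 = -7.74720.

-7.74720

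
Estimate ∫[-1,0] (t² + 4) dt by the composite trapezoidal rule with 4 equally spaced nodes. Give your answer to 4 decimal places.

h = (0 − (-1))/3 = 0.333333.
Nodes t₀,…,t₃ = -1, -0.666667, -0.333333, 0.
f(t) = t² + 4: f₀=5, f₁=4.444444, f₂=4.111111, f₃=4.
(h/2)·[f₀ + 2f₁ + 2f₂ + f₃] = 0.166667·(26.111111) = 4.3519.

4.3519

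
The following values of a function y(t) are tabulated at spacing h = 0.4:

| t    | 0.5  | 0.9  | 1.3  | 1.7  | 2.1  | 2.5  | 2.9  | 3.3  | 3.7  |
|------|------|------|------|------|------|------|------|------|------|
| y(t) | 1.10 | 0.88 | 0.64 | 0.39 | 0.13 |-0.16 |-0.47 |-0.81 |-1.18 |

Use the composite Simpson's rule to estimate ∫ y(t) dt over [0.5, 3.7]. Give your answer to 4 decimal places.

0.2293

h = 0.4, n = 8.
(h/3)·[y₀ + 4y₁ + 2y₂ + 4y₃ + 2y₄ + 4y₅ + 2y₆ + 4y₇ + y₈] = 0.133333·(1.72) = 0.2293.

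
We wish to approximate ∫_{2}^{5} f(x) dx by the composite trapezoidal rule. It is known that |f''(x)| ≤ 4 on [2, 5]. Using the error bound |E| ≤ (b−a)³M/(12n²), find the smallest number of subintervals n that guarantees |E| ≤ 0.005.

Need 108/(12n²) ≤ 0.005.
n² ≥ 108/(12·0.005) = 1800 ⇒ n ≥ 42.4264, so the smallest n is 43.

43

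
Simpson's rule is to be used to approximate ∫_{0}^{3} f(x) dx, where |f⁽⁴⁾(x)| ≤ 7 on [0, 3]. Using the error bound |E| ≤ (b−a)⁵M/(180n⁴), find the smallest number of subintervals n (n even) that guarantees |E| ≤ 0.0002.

16

Need 1701/(180n⁴) ≤ 0.0002.
n⁴ ≥ 1701/(180·0.0002) = 47250 ⇒ n ≥ 14.7435, so the smallest even n is 16. (n must be even for Simpson's rule.)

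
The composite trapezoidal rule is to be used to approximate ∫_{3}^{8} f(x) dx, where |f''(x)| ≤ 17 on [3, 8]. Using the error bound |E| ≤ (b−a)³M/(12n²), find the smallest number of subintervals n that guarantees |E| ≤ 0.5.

Need 2125/(12n²) ≤ 0.5.
n² ≥ 2125/(12·0.5) = 354.167 ⇒ n ≥ 18.8193, so the smallest n is 19.

19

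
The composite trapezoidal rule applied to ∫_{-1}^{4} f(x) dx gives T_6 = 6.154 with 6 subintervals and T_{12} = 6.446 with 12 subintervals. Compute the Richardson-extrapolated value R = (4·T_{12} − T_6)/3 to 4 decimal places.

6.5433

R = (4·T_{12} − T_6) / 3 = (4·6.446 − 6.154)/3 = (19.630)/3 = 6.5433.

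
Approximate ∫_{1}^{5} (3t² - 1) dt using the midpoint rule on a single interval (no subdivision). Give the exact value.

M = (b−a)·f(3) = 4·(26) = 104.

104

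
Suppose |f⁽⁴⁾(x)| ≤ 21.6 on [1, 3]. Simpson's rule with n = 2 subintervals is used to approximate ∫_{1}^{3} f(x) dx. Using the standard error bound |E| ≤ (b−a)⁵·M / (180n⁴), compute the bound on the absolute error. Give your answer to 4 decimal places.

|E| ≤ (2)⁵·21.6 / (180·2⁴) = 691.2/2880 = 0.2400.

0.2400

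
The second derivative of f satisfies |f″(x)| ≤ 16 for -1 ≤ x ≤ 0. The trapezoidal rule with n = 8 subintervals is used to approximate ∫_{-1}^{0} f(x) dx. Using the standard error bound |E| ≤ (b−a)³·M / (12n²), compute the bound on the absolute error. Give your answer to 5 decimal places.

|E| ≤ (1)³·16 / (12·8²) = 16/768 = 0.02083.

0.02083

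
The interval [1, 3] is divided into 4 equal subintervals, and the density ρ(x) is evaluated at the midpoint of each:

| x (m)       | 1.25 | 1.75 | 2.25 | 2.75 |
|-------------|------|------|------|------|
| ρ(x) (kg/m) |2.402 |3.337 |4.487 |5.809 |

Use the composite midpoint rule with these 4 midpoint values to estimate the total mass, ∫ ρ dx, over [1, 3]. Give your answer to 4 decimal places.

h = 0.5, n = 4.
h·[y(m₁) + y(m₂) + y(m₃) + y(m₄)] = 0.5·(16.035) = 8.0175.

8.0175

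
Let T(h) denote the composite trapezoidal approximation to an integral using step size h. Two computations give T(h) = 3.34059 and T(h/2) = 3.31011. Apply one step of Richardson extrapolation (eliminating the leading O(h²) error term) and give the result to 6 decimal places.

3.299950

R = (4·T(h/2) − T(h)) / 3 = (4·3.31011 − 3.34059)/3 = (9.89985)/3 = 3.299950.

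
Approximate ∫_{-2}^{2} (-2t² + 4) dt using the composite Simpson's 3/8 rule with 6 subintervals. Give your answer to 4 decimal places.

5.3333

h = (2 − (-2))/6 = 0.666667.
Nodes t₀,…,t₆ = -2, -1.333333, -0.666667, 0, 0.666667, 1.333333, 2.
f(t) = -2t² + 4: f₀=-4, f₁=0.444444, f₂=3.111111, f₃=4, f₄=3.111111, f₅=0.444444, f₆=-4.
(3h/8)·[f₀ + 3f₁ + 3f₂ + 2f₃ + 3f₄ + 3f₅ + f₆] = 0.25·(21.333333) = 5.3333.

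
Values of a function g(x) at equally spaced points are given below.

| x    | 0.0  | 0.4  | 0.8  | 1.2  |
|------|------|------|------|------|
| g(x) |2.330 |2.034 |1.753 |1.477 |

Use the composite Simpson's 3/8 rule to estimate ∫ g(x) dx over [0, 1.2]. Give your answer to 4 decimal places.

2.2752

h = 0.4, n = 3.
(3h/8)·[y₀ + 3y₁ + 3y₂ + y₃] = 0.15·(15.168) = 2.2752.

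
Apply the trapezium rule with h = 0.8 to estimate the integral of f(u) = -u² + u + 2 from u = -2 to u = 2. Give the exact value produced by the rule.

2.24

h = (2 − (-2))/5 = 0.8.
Nodes u₀,…,u₅ = -2, -1.2, -0.4, 0.4, 1.2, 2.
f(u) = -u² + u + 2: f₀=-4, f₁=-0.64, f₂=1.44, f₃=2.24, f₄=1.76, f₅=0.
(h/2)·[f₀ + 2f₁ + 2f₂ + 2f₃ + 2f₄ + f₅] = 0.4·(5.6) = 2.24.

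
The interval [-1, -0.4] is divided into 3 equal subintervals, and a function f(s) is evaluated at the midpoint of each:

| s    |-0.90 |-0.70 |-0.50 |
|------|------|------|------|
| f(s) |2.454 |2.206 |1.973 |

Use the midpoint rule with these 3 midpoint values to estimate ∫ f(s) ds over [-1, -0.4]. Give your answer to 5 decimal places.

h = 0.2, n = 3.
h·[y(m₁) + y(m₂) + y(m₃)] = 0.2·(6.633) = 1.32660.

1.32660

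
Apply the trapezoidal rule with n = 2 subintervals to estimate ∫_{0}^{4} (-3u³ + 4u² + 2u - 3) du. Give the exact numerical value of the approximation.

-140

h = (4 − 0)/2 = 2.
Nodes u₀,…,u₂ = 0, 2, 4.
f(u) = -3u³ + 4u² + 2u - 3: f₀=-3, f₁=-7, f₂=-123.
(h/2)·[f₀ + 2f₁ + f₂] = 1·(-140) = -140.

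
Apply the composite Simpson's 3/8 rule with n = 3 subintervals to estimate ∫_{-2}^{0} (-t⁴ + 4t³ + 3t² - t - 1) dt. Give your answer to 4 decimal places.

h = (0 − (-2))/3 = 0.666667.
Nodes t₀,…,t₃ = -2, -1.333333, -0.666667, 0.
f(t) = -t⁴ + 4t³ + 3t² - t - 1: f₀=-35, f₁=-6.975309, f₂=-0.382716, f₃=-1.
(3h/8)·[f₀ + 3f₁ + 3f₂ + f₃] = 0.25·(-58.074074) = -14.5185.

-14.5185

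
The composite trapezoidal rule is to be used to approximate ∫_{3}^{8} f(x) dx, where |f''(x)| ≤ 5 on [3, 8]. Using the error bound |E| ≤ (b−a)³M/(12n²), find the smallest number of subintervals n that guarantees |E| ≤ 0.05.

Need 625/(12n²) ≤ 0.05.
n² ≥ 625/(12·0.05) = 1041.67 ⇒ n ≥ 32.2749, so the smallest n is 33.

33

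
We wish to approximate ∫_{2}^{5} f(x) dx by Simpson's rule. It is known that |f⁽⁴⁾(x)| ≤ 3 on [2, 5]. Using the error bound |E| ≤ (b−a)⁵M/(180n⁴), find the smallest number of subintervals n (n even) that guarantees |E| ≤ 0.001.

8

Need 729/(180n⁴) ≤ 0.001.
n⁴ ≥ 729/(180·0.001) = 4050 ⇒ n ≥ 7.9774, so the smallest even n is 8. (n must be even for Simpson's rule.)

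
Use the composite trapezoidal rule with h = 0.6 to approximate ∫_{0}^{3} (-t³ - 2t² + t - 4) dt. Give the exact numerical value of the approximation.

h = (3 − 0)/5 = 0.6.
Nodes t₀,…,t₅ = 0, 0.6, 1.2, 1.8, 2.4, 3.
f(t) = -t³ - 2t² + t - 4: f₀=-4, f₁=-4.336, f₂=-7.408, f₃=-14.512, f₄=-26.944, f₅=-46.
(h/2)·[f₀ + 2f₁ + 2f₂ + 2f₃ + 2f₄ + f₅] = 0.3·(-156.4) = -46.92.

-46.92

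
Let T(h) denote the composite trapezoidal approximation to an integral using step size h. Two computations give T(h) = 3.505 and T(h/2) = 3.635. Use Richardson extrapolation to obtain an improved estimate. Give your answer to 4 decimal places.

R = (4·T(h/2) − T(h)) / 3 = (4·3.635 − 3.505)/3 = (11.035)/3 = 3.6783.

3.6783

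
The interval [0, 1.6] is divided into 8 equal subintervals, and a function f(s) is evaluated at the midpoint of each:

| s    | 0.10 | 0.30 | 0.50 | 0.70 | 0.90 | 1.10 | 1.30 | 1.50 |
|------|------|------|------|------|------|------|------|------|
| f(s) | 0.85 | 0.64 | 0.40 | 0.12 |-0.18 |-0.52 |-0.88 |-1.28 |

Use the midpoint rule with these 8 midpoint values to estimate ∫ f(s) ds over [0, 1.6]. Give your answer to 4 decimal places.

-0.1700

h = 0.2, n = 8.
h·[y(m₁) + y(m₂) + y(m₃) + y(m₄) + y(m₅) + y(m₆) + y(m₇) + y(m₈)] = 0.2·(-0.85) = -0.1700.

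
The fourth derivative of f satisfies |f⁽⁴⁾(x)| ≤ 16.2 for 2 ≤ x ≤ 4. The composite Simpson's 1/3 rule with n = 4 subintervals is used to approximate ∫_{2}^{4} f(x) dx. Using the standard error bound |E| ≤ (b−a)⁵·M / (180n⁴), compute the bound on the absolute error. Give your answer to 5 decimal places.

0.01125

|E| ≤ (2)⁵·16.2 / (180·4⁴) = 518.4/46080 = 0.01125.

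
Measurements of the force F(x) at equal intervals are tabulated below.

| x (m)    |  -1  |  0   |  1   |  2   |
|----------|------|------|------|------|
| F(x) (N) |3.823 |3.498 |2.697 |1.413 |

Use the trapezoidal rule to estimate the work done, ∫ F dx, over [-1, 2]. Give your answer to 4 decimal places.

h = 1, n = 3.
(h/2)·[y₀ + 2y₁ + 2y₂ + y₃] = 0.5·(17.626) = 8.8130.

8.8130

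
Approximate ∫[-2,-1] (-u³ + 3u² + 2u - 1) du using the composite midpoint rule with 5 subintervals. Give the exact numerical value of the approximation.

h = (-1 − (-2))/5 = 0.2.
Midpoints m₁,…,m₅ = -1.9, -1.7, -1.5, -1.3, -1.1.
f(m₁)=12.889, f(m₂)=9.183, f(m₃)=6.125, f(m₄)=3.667, f(m₅)=1.761.
h·[f(m₁) + f(m₂) + f(m₃) + f(m₄) + f(m₅)] = 0.2·(33.625) = 6.725.

6.725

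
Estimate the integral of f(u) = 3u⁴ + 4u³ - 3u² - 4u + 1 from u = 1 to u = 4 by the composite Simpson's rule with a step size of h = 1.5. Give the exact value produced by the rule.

h = (4 − 1)/2 = 1.5.
Nodes u₀,…,u₂ = 1, 2.5, 4.
f(u) = 3u⁴ + 4u³ - 3u² - 4u + 1: f₀=1, f₁=151.9375, f₂=961.
(h/3)·[f₀ + 4f₁ + f₂] = 0.5·(1569.75) = 784.875.

784.875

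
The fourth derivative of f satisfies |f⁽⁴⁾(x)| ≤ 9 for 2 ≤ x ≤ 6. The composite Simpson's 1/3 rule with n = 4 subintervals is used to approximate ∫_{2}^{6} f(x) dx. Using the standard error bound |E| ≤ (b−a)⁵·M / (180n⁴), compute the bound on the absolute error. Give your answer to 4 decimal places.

|E| ≤ (4)⁵·9 / (180·4⁴) = 9216/46080 = 0.2000.

0.2000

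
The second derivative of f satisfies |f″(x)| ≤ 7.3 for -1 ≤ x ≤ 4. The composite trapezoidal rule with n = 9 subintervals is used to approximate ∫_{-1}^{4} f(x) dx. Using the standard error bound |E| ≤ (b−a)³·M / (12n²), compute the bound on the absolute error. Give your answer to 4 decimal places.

0.9388

|E| ≤ (5)³·7.3 / (12·9²) = 912.5/972 = 0.9388.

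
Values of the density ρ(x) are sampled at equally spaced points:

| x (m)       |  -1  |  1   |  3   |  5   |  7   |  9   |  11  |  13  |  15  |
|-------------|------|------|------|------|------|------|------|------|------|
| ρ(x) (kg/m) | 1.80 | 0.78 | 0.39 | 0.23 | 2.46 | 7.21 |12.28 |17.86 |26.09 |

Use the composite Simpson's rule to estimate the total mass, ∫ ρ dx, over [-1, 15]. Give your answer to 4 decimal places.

h = 2, n = 8.
(h/3)·[y₀ + 4y₁ + 2y₂ + 4y₃ + 2y₄ + 4y₅ + 2y₆ + 4y₇ + y₈] = 0.666667·(162.47) = 108.3133.

108.3133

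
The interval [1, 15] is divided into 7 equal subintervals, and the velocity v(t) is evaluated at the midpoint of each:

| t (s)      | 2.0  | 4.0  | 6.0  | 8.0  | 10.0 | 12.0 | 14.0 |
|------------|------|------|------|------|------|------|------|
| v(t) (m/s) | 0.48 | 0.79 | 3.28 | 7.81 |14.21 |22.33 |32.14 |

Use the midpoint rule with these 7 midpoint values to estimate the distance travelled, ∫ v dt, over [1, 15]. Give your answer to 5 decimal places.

h = 2, n = 7.
h·[y(m₁) + y(m₂) + y(m₃) + y(m₄) + y(m₅) + y(m₆) + y(m₇)] = 2·(81.04) = 162.08000.

162.08000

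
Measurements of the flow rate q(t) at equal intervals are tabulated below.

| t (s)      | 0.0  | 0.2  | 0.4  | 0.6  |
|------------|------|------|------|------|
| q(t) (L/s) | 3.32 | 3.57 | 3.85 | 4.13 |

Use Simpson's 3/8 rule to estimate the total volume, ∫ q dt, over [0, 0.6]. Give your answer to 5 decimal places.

h = 0.2, n = 3.
(3h/8)·[y₀ + 3y₁ + 3y₂ + y₃] = 0.075·(29.71) = 2.22825.

2.22825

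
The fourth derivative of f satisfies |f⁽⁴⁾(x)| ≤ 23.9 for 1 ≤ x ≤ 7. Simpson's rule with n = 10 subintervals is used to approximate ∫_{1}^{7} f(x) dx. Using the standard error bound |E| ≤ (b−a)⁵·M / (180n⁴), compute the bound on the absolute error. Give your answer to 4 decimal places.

0.1032

|E| ≤ (6)⁵·23.9 / (180·10⁴) = 185846.4/1800000 = 0.1032.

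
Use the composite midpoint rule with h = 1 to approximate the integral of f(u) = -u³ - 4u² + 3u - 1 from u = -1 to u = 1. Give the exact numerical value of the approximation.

h = (1 − (-1))/2 = 1.
Midpoints m₁,…,m₂ = -0.5, 0.5.
f(m₁)=-3.375, f(m₂)=-0.625.
h·[f(m₁) + f(m₂)] = 1·(-4) = -4.

-4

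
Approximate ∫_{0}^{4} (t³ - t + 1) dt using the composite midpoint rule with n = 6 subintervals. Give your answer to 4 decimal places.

59.1111

h = (4 − 0)/6 = 0.666667.
Midpoints m₁,…,m₆ = 0.333333, 1, 1.666667, 2.333333, 3, 3.666667.
f(m₁)=0.703704, f(m₂)=1, f(m₃)=3.962963, f(m₄)=11.370370, f(m₅)=25, f(m₆)=46.629630.
h·[f(m₁) + f(m₂) + f(m₃) + f(m₄) + f(m₅) + f(m₆)] = 0.666667·(88.666667) = 59.1111.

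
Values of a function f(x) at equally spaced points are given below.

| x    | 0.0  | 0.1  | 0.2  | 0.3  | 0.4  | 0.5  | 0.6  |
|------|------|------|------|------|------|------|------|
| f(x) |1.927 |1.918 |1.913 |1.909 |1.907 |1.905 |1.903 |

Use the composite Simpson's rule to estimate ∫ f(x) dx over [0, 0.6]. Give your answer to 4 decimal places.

h = 0.1, n = 6.
(h/3)·[y₀ + 4y₁ + 2y₂ + 4y₃ + 2y₄ + 4y₅ + y₆] = 0.033333·(34.398) = 1.1466.

1.1466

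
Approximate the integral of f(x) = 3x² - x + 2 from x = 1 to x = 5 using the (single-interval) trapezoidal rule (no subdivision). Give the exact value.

T = (b−a)/2 · [f(1) + f(5)] = 2·[4 + 72] = 152.

152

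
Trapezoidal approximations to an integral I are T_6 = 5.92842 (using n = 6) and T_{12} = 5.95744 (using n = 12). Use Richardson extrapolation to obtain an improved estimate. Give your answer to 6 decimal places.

5.967113

R = (4·T_{12} − T_6) / 3 = (4·5.95744 − 5.92842)/3 = (17.90134)/3 = 5.967113.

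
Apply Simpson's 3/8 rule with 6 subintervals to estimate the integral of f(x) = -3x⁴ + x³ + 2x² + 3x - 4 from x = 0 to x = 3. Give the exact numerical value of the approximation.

h = (3 − 0)/6 = 0.5.
Nodes x₀,…,x₆ = 0, 0.5, 1, 1.5, 2, 2.5, 3.
f(x) = -3x⁴ + x³ + 2x² + 3x - 4: f₀=-4, f₁=-2.0625, f₂=-1, f₃=-6.8125, f₄=-30, f₅=-85.5625, f₆=-193.
(3h/8)·[f₀ + 3f₁ + 3f₂ + 2f₃ + 3f₄ + 3f₅ + f₆] = 0.1875·(-566.5) = -106.21875.

-106.21875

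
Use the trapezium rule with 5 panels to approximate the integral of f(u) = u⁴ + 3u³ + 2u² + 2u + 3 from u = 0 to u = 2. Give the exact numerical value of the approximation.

h = (2 − 0)/5 = 0.4.
Nodes u₀,…,u₅ = 0, 0.4, 0.8, 1.2, 1.6, 2.
f(u) = u⁴ + 3u³ + 2u² + 2u + 3: f₀=3, f₁=4.3376, f₂=7.8256, f₃=15.5376, f₄=30.1616, f₅=55.
(h/2)·[f₀ + 2f₁ + 2f₂ + 2f₃ + 2f₄ + f₅] = 0.2·(173.7248) = 34.74496.

34.74496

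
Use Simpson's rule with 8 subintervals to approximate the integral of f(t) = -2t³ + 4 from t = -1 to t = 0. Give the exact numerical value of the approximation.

h = (0 − (-1))/8 = 0.125.
Nodes t₀,…,t₈ = -1, -0.875, -0.75, -0.625, -0.5, -0.375, -0.25, -0.125, 0.
f(t) = -2t³ + 4: f₀=6, f₁=5.33984375, f₂=4.84375, f₃=4.48828125, f₄=4.25, f₅=4.10546875, f₆=4.03125, f₇=4.00390625, f₈=4.
(h/3)·[f₀ + 4f₁ + 2f₂ + 4f₃ + 2f₄ + 4f₅ + 2f₆ + 4f₇ + f₈] = 0.041667·(108) = 4.5.

4.5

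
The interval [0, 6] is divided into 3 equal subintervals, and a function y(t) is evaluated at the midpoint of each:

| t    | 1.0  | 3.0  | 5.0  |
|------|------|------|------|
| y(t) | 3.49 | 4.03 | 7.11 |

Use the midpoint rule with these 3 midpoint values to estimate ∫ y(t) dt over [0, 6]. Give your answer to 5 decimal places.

h = 2, n = 3.
h·[y(m₁) + y(m₂) + y(m₃)] = 2·(14.63) = 29.26000.

29.26000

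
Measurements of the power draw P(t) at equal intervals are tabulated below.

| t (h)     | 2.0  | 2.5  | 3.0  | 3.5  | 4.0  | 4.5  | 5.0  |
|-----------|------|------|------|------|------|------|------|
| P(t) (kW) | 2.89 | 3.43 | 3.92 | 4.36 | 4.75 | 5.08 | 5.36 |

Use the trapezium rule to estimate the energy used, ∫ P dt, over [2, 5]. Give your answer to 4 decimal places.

12.8325

h = 0.5, n = 6.
(h/2)·[y₀ + 2y₁ + 2y₂ + 2y₃ + 2y₄ + 2y₅ + y₆] = 0.25·(51.33) = 12.8325.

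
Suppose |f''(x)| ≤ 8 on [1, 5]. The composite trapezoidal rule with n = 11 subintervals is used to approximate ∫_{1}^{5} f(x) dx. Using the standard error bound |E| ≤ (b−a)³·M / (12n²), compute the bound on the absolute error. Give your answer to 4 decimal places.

0.3526

|E| ≤ (4)³·8 / (12·11²) = 512/1452 = 0.3526.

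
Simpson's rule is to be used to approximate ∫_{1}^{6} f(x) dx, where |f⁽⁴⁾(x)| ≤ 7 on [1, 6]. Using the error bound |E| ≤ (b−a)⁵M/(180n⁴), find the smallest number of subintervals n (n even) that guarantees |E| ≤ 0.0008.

Need 21875/(180n⁴) ≤ 0.0008.
n⁴ ≥ 21875/(180·0.0008) = 151910 ⇒ n ≥ 19.7422, so the smallest even n is 20. (n must be even for Simpson's rule.)

20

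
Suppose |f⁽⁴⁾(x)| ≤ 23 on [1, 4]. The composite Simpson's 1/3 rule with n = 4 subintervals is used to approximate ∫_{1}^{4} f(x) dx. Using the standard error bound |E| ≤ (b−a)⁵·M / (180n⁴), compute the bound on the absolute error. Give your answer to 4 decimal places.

|E| ≤ (3)⁵·23 / (180·4⁴) = 5589/46080 = 0.1213.

0.1213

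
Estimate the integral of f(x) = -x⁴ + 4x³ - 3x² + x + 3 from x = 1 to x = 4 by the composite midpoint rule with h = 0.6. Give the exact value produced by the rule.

h = (4 − 1)/5 = 0.6.
Midpoints m₁,…,m₅ = 1.3, 1.9, 2.5, 3.1, 3.7.
f(m₁)=5.1619, f(m₂)=8.4739, f(m₃)=10.1875, f(m₄)=4.0819, f(m₅)=-19.1741.
h·[f(m₁) + f(m₂) + f(m₃) + f(m₄) + f(m₅)] = 0.6·(8.7311) = 5.23866.

5.23866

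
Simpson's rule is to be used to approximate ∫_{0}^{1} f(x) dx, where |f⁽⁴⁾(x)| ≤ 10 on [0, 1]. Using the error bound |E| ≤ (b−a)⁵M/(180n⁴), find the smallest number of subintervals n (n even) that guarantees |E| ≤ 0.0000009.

Need 10/(180n⁴) ≤ 0.0000009.
n⁴ ≥ 10/(180·0.0000009) = 61728.4 ⇒ n ≥ 15.7624, so the smallest even n is 16. (n must be even for Simpson's rule.)

16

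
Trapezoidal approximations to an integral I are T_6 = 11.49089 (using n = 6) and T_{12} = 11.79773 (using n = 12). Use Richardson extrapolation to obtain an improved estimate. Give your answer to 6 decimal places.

R = (4·T_{12} − T_6) / 3 = (4·11.79773 − 11.49089)/3 = (35.70003)/3 = 11.900010.

11.900010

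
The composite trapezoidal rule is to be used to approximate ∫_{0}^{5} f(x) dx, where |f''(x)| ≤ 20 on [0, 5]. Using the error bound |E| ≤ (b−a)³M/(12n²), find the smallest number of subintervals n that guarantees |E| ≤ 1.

15

Need 2500/(12n²) ≤ 1.
n² ≥ 2500/(12·1) = 208.333 ⇒ n ≥ 14.4338, so the smallest n is 15.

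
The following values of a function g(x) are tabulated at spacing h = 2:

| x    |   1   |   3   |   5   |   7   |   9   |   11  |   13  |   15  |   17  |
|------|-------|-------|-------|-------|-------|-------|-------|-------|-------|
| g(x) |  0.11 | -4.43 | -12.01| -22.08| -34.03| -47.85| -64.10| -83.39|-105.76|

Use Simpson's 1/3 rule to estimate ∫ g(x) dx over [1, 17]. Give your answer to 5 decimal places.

h = 2, n = 8.
(h/3)·[y₀ + 4y₁ + 2y₂ + 4y₃ + 2y₄ + 4y₅ + 2y₆ + 4y₇ + y₈] = 0.666667·(-956.93) = -637.95333.

-637.95333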